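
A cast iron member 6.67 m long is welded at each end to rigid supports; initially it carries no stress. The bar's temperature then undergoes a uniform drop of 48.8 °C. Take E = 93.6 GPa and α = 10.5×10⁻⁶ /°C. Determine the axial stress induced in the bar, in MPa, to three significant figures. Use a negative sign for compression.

48.0 MPa

Free thermal expansion αLΔT = 10.5e-6 · 6670 · -48.8 = -3.418 mm.
The walls impose strain ε = −(-3.418)/6670 = 5.1240e-04; σ = Eε = 93600 · 5.1240e-04 = 47.96 MPa.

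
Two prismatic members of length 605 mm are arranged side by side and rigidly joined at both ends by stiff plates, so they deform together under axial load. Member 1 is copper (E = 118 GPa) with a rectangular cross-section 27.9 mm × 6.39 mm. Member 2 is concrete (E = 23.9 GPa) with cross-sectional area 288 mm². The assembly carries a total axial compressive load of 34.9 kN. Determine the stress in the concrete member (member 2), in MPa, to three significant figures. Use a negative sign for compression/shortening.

-29.9 MPa

A_1 = 178.3 mm².
Equal strain + equilibrium ⇒ each member carries load in proportion to AE: A₁E₁ = 21040000 N, A₂E₂ = 6883000 N, ΣAE = 27920000 N.
σ₂ = P·E₂/ΣAE = -34900·23900/27920000 = -29.87 MPa.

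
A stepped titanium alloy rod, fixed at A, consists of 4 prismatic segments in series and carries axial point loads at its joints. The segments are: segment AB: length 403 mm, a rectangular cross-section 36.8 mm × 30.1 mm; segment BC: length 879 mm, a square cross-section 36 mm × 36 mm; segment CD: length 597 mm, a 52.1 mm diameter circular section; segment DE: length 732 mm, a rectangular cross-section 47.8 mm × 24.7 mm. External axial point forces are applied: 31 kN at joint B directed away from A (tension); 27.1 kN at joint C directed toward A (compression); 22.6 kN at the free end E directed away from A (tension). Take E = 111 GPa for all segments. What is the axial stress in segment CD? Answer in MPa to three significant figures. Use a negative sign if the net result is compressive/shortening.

10.6 MPa

Internal axial forces (sectioning from the free end, tension +): N_DE = 22.6 kN, N_CD = 22.6 kN, N_BC = -4.5 kN, N_AB = 26.5 kN.
A_CD = 2132 mm².
σ_CD = N_CD/A_CD = 22600/2132 = 10.6 MPa.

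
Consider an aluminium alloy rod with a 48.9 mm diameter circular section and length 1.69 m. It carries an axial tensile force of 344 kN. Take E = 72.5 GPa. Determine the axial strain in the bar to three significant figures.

A = 1878 mm².
σ = N/A = 183.2 MPa; ε = σ/E = 183.2/72500 = 2.526e-03.

0.00253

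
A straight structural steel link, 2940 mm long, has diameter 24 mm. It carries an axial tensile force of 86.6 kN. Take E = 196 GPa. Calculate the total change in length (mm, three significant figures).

2.87 mm

A = 452.4 mm².
δ_mech = NL/(AE) = 86600·2940/(452.4·196000) = 2.871 mm.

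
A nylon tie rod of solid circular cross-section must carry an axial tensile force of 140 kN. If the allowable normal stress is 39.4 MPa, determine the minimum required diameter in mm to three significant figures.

67.3 mm

Required area A ≥ P/σ_allow = 140000/39.4 = 3553 mm².
For a solid circular section, d ≥ √(4A/π) = 67.26 mm.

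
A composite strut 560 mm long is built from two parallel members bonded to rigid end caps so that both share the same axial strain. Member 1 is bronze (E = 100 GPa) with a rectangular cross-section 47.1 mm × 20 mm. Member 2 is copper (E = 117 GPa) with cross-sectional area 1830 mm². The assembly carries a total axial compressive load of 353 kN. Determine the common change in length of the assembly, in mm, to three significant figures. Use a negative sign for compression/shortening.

-0.641 mm

A_1 = 942 mm².
Equal strain + equilibrium ⇒ each member carries load in proportion to AE: A₁E₁ = 94200000 N, A₂E₂ = 214100000 N, ΣAE = 308300000 N.
δ = PL/ΣAE = -353000·560/308300000 = -0.6412 mm.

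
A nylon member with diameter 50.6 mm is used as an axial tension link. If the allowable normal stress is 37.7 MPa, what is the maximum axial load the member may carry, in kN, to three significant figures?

A = 2011 mm².
P_max = σ_allow · A = 37.7 · 2011 = 75810 N = 75.81 kN.

75.8 kN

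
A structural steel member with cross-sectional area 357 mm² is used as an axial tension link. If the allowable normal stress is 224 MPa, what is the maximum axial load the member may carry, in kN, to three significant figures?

P_max = σ_allow · A = 224 · 357 = 79970 N = 79.97 kN.

80.0 kN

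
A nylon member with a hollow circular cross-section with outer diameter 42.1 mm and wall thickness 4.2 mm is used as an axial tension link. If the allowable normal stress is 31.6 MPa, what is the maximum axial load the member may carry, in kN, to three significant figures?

A = 500.1 mm².
P_max = σ_allow · A = 31.6 · 500.1 = 15800 N = 15.8 kN.

15.8 kN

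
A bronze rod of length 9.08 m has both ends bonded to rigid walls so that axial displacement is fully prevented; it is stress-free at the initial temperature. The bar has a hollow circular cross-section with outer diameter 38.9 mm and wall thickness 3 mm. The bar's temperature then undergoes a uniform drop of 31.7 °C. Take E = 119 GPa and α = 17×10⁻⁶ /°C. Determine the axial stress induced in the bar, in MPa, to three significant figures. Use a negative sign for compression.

Free thermal expansion αLΔT = 17e-6 · 9080 · -31.7 = -4.893 mm.
The walls impose strain ε = −(-4.893)/9080 = 5.3890e-04; σ = Eε = 119000 · 5.3890e-04 = 64.13 MPa.

64.1 MPa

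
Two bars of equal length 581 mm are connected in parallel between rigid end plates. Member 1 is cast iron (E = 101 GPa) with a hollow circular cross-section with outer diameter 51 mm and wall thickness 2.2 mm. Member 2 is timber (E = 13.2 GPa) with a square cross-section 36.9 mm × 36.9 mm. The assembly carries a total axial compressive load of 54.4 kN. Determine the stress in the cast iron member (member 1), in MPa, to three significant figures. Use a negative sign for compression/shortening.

A_1 = 337.3 mm².
A_2 = 1362 mm².
Equal strain + equilibrium ⇒ each member carries load in proportion to AE: A₁E₁ = 34070000 N, A₂E₂ = 17970000 N, ΣAE = 52040000 N.
σ₁ = P·E₁/ΣAE = -54400·101000/52040000 = -105.6 MPa.

-106 MPa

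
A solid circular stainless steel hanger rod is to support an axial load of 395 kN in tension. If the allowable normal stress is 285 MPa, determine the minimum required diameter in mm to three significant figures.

Required area A ≥ P/σ_allow = 395000/285 = 1386 mm².
For a solid circular section, d ≥ √(4A/π) = 42.01 mm.

42.0 mm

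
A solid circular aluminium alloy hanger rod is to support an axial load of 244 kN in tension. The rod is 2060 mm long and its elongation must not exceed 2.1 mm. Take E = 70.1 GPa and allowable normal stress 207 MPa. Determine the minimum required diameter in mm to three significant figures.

Required area A ≥ P/σ_allow = 244000/207 = 1179 mm².
For a solid circular section, d ≥ √(4A/π) = 38.74 mm.
Elongation limit: A ≥ PL/(Eδ_allow) = 244000·2060/(70100·2.1) = 3414 mm² ⇒ d ≥ 65.93 mm.
The elongation limit governs.

65.9 mm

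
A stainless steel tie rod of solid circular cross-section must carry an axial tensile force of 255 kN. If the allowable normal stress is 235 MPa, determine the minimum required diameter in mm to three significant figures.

Required area A ≥ P/σ_allow = 255000/235 = 1085 mm².
For a solid circular section, d ≥ √(4A/π) = 37.17 mm.

37.2 mm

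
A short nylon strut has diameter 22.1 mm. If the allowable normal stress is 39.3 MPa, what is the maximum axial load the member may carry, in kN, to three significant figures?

15.1 kN

A = 383.6 mm².
P_max = σ_allow · A = 39.3 · 383.6 = 15080 N = 15.08 kN.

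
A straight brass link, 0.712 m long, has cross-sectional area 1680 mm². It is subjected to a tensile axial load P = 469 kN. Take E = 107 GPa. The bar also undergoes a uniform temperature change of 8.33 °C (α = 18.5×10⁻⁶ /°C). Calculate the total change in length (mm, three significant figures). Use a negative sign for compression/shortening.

1.97 mm

δ_mech = NL/(AE) = 469000·712/(1680·107000) = 1.858 mm.
δ_thermal = αLΔT = 18.5e-6·712·8.33 = 0.1097 mm.
δ = δ_mech + δ_thermal = 1.967 mm.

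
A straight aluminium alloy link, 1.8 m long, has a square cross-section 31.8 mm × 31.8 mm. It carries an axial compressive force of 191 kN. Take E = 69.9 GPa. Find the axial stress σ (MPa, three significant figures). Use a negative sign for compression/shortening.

-189 MPa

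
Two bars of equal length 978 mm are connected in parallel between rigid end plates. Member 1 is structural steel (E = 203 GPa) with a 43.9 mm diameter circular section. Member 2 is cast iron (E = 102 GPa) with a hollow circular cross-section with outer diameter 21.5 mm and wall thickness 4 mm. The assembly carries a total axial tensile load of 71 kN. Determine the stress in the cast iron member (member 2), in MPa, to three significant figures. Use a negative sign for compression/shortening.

A_1 = 1514 mm².
A_2 = 219.9 mm².
Equal strain + equilibrium ⇒ each member carries load in proportion to AE: A₁E₁ = 307300000 N, A₂E₂ = 22430000 N, ΣAE = 329700000 N.
σ₂ = P·E₂/ΣAE = 71000·102000/329700000 = 21.97 MPa.

22.0 MPa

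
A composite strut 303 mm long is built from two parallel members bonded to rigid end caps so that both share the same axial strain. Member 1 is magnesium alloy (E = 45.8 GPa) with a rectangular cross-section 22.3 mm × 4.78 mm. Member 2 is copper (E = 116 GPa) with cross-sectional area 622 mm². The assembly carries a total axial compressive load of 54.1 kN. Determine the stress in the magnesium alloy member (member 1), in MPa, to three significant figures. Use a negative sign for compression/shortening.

-32.2 MPa

A_1 = 106.6 mm².
Equal strain + equilibrium ⇒ each member carries load in proportion to AE: A₁E₁ = 4882000 N, A₂E₂ = 72150000 N, ΣAE = 77030000 N.
σ₁ = P·E₁/ΣAE = -54100·45800/77030000 = -32.16 MPa.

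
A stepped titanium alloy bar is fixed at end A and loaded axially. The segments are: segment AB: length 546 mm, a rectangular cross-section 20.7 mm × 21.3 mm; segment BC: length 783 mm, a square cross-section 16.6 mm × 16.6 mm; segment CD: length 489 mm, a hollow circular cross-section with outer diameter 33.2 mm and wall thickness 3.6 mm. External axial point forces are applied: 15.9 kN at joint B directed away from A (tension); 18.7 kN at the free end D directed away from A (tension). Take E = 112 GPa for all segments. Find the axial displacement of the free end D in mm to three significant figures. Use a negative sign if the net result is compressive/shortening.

1.10 mm

Internal axial forces (sectioning from the free end, tension +): N_CD = 18.7 kN, N_BC = 18.7 kN, N_AB = 34.6 kN.
A_AB = 440.9 mm².
A_BC = 275.6 mm².
A_CD = 334.8 mm².
δ_AB = 34600·546/(440.9·112000) = 0.3826 mm
δ_BC = 18700·783/(275.6·112000) = 0.4744 mm
δ_CD = 18700·489/(334.8·112000) = 0.2439 mm
δ = Σδ_i = 1.101 mm.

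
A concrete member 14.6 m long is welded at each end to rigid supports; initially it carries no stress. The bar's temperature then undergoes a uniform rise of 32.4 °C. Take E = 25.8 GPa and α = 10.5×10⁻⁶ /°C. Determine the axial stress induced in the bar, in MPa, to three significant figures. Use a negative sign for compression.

-8.78 MPa

Free thermal expansion αLΔT = 10.5e-6 · 14600 · 32.4 = 4.967 mm.
The walls impose strain ε = −(4.967)/14600 = -3.4020e-04; σ = Eε = 25800 · -3.4020e-04 = -8.777 MPa.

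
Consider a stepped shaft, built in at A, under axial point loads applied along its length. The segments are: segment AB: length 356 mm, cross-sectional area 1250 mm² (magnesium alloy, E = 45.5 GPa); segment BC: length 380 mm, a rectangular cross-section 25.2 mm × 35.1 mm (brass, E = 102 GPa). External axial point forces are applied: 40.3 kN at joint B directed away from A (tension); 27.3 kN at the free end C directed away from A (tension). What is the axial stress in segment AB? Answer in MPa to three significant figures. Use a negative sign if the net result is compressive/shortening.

54.1 MPa

Internal axial forces (sectioning from the free end, tension +): N_BC = 27.3 kN, N_AB = 67.6 kN.
σ_AB = N_AB/A_AB = 67600/1250 = 54.08 MPa.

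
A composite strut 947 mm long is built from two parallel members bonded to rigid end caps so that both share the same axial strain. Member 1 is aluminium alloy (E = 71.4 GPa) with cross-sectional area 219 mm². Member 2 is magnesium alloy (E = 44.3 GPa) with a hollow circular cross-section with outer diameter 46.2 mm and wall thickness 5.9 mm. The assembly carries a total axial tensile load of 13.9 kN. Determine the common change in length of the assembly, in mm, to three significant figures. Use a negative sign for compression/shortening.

0.270 mm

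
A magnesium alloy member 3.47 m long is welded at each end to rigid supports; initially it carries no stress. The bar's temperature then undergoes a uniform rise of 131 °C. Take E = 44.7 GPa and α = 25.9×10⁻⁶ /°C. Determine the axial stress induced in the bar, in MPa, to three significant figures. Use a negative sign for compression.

-152 MPa

Free thermal expansion αLΔT = 25.9e-6 · 3470 · 131 = 11.77 mm.
The walls impose strain ε = −(11.77)/3470 = -3.3929e-03; σ = Eε = 44700 · -3.3929e-03 = -151.7 MPa.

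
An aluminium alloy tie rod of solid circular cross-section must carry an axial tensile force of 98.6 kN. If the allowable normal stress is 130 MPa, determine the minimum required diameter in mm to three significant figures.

31.1 mm

Required area A ≥ P/σ_allow = 98600/130 = 758.5 mm².
For a solid circular section, d ≥ √(4A/π) = 31.08 mm.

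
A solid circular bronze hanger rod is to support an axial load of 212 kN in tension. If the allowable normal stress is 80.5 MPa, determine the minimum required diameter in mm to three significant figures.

Required area A ≥ P/σ_allow = 212000/80.5 = 2634 mm².
For a solid circular section, d ≥ √(4A/π) = 57.91 mm.

57.9 mm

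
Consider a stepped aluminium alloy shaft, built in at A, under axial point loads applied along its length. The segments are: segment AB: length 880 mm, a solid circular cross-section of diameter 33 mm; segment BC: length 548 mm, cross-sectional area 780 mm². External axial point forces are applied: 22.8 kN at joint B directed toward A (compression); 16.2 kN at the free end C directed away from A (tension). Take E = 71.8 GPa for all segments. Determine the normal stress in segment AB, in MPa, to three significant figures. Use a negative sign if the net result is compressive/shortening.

-7.72 MPa

Internal axial forces (sectioning from the free end, tension +): N_BC = 16.2 kN, N_AB = -6.6 kN.
A_AB = 855.3 mm².
σ_AB = N_AB/A_AB = -6600/855.3 = -7.717 MPa.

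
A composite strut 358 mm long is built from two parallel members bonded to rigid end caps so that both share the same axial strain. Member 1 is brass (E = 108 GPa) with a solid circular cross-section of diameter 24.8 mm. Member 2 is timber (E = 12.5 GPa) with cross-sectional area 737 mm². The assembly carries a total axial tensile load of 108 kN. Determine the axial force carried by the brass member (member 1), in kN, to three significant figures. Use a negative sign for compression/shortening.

A_1 = 483.1 mm².
Equal strain + equilibrium ⇒ each member carries load in proportion to AE: A₁E₁ = 52170000 N, A₂E₂ = 9212000 N, ΣAE = 61380000 N.
F₁ = P·A₁E₁/ΣAE = 108000·52170000/61380000 = 91790 N.

91.8 kN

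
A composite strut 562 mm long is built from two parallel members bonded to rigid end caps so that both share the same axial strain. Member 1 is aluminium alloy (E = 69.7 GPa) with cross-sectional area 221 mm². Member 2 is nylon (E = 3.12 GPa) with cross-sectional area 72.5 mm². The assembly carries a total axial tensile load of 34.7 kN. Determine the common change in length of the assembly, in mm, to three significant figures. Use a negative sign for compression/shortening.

Equal strain + equilibrium ⇒ each member carries load in proportion to AE: A₁E₁ = 15400000 N, A₂E₂ = 226200 N, ΣAE = 15630000 N.
δ = PL/ΣAE = 34700·562/15630000 = 1.248 mm.

1.25 mm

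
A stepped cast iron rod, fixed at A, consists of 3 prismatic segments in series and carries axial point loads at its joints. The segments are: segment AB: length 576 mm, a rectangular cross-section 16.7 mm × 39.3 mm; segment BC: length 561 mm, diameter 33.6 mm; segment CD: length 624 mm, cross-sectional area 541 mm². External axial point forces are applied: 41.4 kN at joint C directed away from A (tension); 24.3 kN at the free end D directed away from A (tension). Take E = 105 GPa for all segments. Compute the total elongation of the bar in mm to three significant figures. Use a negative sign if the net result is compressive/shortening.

1.21 mm

Internal axial forces (sectioning from the free end, tension +): N_CD = 24.3 kN, N_BC = 65.7 kN, N_AB = 65.7 kN.
A_AB = 656.3 mm².
A_BC = 886.7 mm².
δ_AB = 65700·576/(656.3·105000) = 0.5491 mm
δ_BC = 65700·561/(886.7·105000) = 0.3959 mm
δ_CD = 24300·624/(541·105000) = 0.2669 mm
δ = Σδ_i = 1.212 mm.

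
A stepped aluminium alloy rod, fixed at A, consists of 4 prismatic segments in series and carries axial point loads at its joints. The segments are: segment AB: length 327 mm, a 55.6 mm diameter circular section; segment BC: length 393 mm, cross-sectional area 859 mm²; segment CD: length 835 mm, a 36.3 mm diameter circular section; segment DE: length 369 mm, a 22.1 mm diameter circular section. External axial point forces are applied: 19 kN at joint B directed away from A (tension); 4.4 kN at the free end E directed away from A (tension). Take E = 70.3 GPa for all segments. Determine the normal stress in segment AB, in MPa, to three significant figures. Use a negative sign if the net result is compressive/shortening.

9.64 MPa

Internal axial forces (sectioning from the free end, tension +): N_DE = 4.4 kN, N_CD = 4.4 kN, N_BC = 4.4 kN, N_AB = 23.4 kN.
A_AB = 2428 mm².
σ_AB = N_AB/A_AB = 23400/2428 = 9.638 MPa.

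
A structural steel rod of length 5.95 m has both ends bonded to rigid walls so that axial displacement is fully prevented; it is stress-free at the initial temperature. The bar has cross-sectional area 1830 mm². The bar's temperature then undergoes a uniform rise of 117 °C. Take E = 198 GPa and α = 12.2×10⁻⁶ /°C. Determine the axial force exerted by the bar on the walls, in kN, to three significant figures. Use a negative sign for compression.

-517 kN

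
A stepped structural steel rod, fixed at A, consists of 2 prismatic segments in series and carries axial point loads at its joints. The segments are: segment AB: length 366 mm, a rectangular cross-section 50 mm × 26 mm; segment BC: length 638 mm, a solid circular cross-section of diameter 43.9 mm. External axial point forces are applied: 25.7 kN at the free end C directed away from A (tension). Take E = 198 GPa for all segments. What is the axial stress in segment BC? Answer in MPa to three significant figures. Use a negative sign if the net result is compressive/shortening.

Internal axial forces (sectioning from the free end, tension +): N_BC = 25.7 kN, N_AB = 25.7 kN.
A_BC = 1514 mm².
σ_BC = N_BC/A_BC = 25700/1514 = 16.98 MPa.

17.0 MPa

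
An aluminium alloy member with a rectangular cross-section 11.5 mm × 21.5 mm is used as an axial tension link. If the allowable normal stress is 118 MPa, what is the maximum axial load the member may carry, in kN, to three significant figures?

29.2 kN

A = 247.2 mm².
P_max = σ_allow · A = 118 · 247.2 = 29180 N = 29.18 kN.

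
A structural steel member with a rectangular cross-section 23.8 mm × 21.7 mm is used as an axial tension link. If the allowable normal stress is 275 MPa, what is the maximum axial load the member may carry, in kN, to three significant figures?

142 kN

A = 516.5 mm².
P_max = σ_allow · A = 275 · 516.5 = 142000 N = 142 kN.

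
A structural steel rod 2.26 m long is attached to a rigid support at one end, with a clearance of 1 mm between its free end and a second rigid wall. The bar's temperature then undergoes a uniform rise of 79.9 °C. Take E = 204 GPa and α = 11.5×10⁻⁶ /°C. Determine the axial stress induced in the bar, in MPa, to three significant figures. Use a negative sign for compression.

Free thermal expansion αLΔT = 11.5e-6 · 2260 · 79.9 = 2.077 mm.
The walls engage after the gap closes; constrained expansion = 2.077 − 1 = 1.077 mm.
The walls impose strain ε = −(1.077)/2260 = -4.7637e-04; σ = Eε = 204000 · -4.7637e-04 = -97.18 MPa.

-97.2 MPa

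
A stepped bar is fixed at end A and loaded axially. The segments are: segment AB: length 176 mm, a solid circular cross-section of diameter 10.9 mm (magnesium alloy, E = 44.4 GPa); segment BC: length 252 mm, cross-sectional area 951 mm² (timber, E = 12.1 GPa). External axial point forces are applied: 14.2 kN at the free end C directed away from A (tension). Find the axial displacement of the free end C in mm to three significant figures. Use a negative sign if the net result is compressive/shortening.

0.914 mm

Internal axial forces (sectioning from the free end, tension +): N_BC = 14.2 kN, N_AB = 14.2 kN.
A_AB = 93.31 mm².
δ_AB = 14200·176/(93.31·44400) = 0.6032 mm
δ_BC = 14200·252/(951·12100) = 0.311 mm
δ = Σδ_i = 0.9142 mm.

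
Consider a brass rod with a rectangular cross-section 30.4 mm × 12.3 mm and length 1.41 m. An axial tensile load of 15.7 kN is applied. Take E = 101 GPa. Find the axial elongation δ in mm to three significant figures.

A = 373.9 mm².
δ_mech = NL/(AE) = 15700·1410/(373.9·101000) = 0.5862 mm.

0.586 mm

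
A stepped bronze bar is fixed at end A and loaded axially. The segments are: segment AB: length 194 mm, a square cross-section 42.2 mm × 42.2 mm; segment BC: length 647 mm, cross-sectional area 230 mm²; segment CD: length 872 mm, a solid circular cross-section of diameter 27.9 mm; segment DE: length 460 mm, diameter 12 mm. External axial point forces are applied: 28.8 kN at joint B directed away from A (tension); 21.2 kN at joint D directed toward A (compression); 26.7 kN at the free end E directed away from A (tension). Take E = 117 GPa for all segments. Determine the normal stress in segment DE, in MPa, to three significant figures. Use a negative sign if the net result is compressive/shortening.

236 MPa

Internal axial forces (sectioning from the free end, tension +): N_DE = 26.7 kN, N_CD = 5.5 kN, N_BC = 5.5 kN, N_AB = 34.3 kN.
A_DE = 113.1 mm².
σ_DE = N_DE/A_DE = 26700/113.1 = 236.1 MPa.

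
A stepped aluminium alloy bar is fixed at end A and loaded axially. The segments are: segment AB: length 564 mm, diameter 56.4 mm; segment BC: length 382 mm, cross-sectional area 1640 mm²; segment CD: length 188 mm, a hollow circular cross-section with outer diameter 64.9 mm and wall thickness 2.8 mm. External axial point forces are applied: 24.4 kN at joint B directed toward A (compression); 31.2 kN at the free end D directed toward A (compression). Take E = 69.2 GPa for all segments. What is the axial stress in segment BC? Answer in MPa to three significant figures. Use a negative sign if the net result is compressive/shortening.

Internal axial forces (sectioning from the free end, tension +): N_CD = -31.2 kN, N_BC = -31.2 kN, N_AB = -55.6 kN.
σ_BC = N_BC/A_BC = -31200/1640 = -19.02 MPa.

-19.0 MPa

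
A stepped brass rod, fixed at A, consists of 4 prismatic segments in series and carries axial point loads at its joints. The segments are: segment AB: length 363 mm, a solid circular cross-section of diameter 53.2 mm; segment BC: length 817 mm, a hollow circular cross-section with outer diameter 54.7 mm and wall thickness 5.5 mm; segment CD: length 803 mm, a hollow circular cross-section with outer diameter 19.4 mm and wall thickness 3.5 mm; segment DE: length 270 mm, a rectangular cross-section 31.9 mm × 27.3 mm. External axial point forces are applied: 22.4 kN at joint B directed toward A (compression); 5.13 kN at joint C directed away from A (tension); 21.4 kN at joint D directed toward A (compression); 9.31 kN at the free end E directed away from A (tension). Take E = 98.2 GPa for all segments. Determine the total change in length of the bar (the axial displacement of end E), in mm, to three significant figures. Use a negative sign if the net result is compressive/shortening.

-0.653 mm

Internal axial forces (sectioning from the free end, tension +): N_DE = 9.31 kN, N_CD = -12.09 kN, N_BC = -6.96 kN, N_AB = -29.36 kN.
A_AB = 2223 mm².
A_BC = 850.1 mm².
A_CD = 174.8 mm².
A_DE = 870.9 mm².
δ_AB = -29360·363/(2223·98200) = -0.04882 mm
δ_BC = -6960·817/(850.1·98200) = -0.06811 mm
δ_CD = -12090·803/(174.8·98200) = -0.5655 mm
δ_DE = 9310·270/(870.9·98200) = 0.02939 mm
δ = Σδ_i = -0.653 mm.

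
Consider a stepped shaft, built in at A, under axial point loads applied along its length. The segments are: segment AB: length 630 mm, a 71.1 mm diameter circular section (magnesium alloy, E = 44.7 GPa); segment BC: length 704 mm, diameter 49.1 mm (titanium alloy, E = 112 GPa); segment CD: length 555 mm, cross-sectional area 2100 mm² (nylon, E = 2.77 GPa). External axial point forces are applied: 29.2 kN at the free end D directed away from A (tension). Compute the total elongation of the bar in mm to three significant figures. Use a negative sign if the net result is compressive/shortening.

Internal axial forces (sectioning from the free end, tension +): N_CD = 29.2 kN, N_BC = 29.2 kN, N_AB = 29.2 kN.
A_AB = 3970 mm².
A_BC = 1893 mm².
δ_AB = 29200·630/(3970·44700) = 0.1037 mm
δ_BC = 29200·704/(1893·112000) = 0.09694 mm
δ_CD = 29200·555/(2100·2770) = 2.786 mm
δ = Σδ_i = 2.987 mm.

2.99 mm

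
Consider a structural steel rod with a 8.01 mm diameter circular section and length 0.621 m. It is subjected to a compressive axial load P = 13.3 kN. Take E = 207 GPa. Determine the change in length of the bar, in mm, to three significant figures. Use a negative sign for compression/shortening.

-0.792 mm

A = 50.39 mm².
δ_mech = NL/(AE) = -13300·621/(50.39·207000) = -0.7918 mm.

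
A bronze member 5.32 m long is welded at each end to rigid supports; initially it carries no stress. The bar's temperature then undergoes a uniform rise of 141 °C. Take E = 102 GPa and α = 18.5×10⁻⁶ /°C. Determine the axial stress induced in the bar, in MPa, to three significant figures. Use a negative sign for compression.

Free thermal expansion αLΔT = 18.5e-6 · 5320 · 141 = 13.88 mm.
The walls impose strain ε = −(13.88)/5320 = -2.6085e-03; σ = Eε = 102000 · -2.6085e-03 = -266.1 MPa.

-266 MPa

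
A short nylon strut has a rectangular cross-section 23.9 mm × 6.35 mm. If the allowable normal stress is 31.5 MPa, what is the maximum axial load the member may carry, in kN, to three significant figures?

4.78 kN

A = 151.8 mm².
P_max = σ_allow · A = 31.5 · 151.8 = 4781 N = 4.781 kN.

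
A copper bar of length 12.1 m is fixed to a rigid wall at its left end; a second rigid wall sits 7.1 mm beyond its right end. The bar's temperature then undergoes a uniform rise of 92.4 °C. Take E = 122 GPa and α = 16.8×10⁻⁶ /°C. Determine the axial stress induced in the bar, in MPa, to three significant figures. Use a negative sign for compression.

-118 MPa

Free thermal expansion αLΔT = 16.8e-6 · 12100 · 92.4 = 18.78 mm.
The walls engage after the gap closes; constrained expansion = 18.78 − 7.1 = 11.68 mm.
The walls impose strain ε = −(11.68)/12100 = -9.6554e-04; σ = Eε = 122000 · -9.6554e-04 = -117.8 MPa.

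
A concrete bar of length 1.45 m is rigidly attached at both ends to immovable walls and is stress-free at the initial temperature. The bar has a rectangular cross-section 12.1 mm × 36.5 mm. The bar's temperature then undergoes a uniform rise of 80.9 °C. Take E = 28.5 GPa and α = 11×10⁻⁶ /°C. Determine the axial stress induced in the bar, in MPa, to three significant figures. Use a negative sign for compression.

-25.4 MPa

Free thermal expansion αLΔT = 11e-6 · 1450 · 80.9 = 1.29 mm.
The walls impose strain ε = −(1.29)/1450 = -8.8990e-04; σ = Eε = 28500 · -8.8990e-04 = -25.36 MPa.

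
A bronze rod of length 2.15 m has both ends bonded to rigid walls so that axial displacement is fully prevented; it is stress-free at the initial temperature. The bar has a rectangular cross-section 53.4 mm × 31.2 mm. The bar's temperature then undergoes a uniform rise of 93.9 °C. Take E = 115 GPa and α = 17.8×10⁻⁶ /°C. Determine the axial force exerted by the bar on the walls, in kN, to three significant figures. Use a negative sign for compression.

Free thermal expansion αLΔT = 17.8e-6 · 2150 · 93.9 = 3.594 mm.
The walls impose strain ε = −(3.594)/2150 = -1.6714e-03; σ = Eε = 115000 · -1.6714e-03 = -192.2 MPa.
Wall reaction R = σ·A = -192.2·1666 = -320200 N = -320.2 kN.

-320 kN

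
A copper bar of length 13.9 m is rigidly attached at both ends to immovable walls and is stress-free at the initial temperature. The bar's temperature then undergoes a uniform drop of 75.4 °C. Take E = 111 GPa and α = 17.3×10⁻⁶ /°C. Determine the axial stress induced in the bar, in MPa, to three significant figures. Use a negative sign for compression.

145 MPa

Free thermal expansion αLΔT = 17.3e-6 · 13900 · -75.4 = -18.13 mm.
The walls impose strain ε = −(-18.13)/13900 = 1.3044e-03; σ = Eε = 111000 · 1.3044e-03 = 144.8 MPa.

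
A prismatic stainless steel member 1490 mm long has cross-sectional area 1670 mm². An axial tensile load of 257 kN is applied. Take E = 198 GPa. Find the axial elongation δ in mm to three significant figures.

1.16 mm

δ_mech = NL/(AE) = 257000·1490/(1670·198000) = 1.158 mm.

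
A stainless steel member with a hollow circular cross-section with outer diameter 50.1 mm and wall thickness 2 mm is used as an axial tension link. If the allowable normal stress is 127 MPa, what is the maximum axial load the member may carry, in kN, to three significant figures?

38.4 kN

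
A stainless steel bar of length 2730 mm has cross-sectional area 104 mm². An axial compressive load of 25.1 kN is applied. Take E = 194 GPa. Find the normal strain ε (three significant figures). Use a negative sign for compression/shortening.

-0.00124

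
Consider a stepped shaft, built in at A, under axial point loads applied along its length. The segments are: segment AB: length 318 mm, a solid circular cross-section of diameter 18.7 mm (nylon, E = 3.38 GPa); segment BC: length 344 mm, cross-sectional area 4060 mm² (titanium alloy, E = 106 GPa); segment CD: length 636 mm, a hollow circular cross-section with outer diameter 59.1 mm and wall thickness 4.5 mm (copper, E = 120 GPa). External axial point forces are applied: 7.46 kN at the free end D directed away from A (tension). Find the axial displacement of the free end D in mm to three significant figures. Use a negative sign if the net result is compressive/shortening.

Internal axial forces (sectioning from the free end, tension +): N_CD = 7.46 kN, N_BC = 7.46 kN, N_AB = 7.46 kN.
A_AB = 274.6 mm².
A_CD = 771.9 mm².
δ_AB = 7460·318/(274.6·3380) = 2.556 mm
δ_BC = 7460·344/(4060·106000) = 0.005963 mm
δ_CD = 7460·636/(771.9·120000) = 0.05122 mm
δ = Σδ_i = 2.613 mm.

2.61 mm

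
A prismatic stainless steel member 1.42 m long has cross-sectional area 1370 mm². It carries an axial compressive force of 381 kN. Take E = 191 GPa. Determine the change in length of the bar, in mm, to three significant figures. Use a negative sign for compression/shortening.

-2.07 mm

δ_mech = NL/(AE) = -381000·1420/(1370·191000) = -2.068 mm.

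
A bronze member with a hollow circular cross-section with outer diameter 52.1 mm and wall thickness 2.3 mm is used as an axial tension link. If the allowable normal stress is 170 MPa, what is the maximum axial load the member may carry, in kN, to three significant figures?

A = 359.8 mm².
P_max = σ_allow · A = 170 · 359.8 = 61170 N = 61.17 kN.

61.2 kN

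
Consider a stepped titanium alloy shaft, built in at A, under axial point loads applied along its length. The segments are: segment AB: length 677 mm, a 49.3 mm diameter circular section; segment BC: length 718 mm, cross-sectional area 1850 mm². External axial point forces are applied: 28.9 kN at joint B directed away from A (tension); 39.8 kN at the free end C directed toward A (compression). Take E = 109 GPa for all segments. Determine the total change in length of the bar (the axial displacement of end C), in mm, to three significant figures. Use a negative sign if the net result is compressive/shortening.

-0.177 mm

Internal axial forces (sectioning from the free end, tension +): N_BC = -39.8 kN, N_AB = -10.9 kN.
A_AB = 1909 mm².
δ_AB = -10900·677/(1909·109000) = -0.03547 mm
δ_BC = -39800·718/(1850·109000) = -0.1417 mm
δ = Σδ_i = -0.1772 mm.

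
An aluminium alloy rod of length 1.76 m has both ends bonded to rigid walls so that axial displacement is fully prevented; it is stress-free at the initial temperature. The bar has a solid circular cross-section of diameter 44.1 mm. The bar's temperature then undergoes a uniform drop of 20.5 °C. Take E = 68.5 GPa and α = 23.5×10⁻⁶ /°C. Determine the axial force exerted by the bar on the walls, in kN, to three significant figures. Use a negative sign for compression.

50.4 kN

Free thermal expansion αLΔT = 23.5e-6 · 1760 · -20.5 = -0.8479 mm.
The walls impose strain ε = −(-0.8479)/1760 = 4.8175e-04; σ = Eε = 68500 · 4.8175e-04 = 33 MPa.
Wall reaction R = σ·A = 33·1527 = 50410 N = 50.41 kN.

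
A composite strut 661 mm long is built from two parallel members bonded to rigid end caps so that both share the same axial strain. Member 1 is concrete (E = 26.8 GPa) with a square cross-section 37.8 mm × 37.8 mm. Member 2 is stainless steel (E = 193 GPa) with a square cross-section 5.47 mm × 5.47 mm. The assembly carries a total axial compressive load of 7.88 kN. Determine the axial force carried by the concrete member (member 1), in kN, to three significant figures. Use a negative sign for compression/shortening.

A_1 = 1429 mm².
A_2 = 29.92 mm².
Equal strain + equilibrium ⇒ each member carries load in proportion to AE: A₁E₁ = 38290000 N, A₂E₂ = 5775000 N, ΣAE = 44070000 N.
F₁ = P·A₁E₁/ΣAE = -7880·38290000/44070000 = -6847 N.

-6.85 kN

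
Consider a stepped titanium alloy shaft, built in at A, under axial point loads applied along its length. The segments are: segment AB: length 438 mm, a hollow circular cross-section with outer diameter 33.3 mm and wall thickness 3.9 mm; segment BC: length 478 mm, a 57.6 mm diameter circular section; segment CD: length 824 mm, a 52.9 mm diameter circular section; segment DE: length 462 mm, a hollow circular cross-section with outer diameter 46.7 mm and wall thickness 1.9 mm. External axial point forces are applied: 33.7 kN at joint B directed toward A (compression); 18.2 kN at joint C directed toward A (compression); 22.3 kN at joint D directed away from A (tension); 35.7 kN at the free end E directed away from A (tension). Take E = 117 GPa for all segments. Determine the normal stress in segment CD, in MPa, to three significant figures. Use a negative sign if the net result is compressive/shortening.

26.4 MPa

Internal axial forces (sectioning from the free end, tension +): N_DE = 35.7 kN, N_CD = 58 kN, N_BC = 39.8 kN, N_AB = 6.1 kN.
A_CD = 2198 mm².
σ_CD = N_CD/A_CD = 58000/2198 = 26.39 MPa.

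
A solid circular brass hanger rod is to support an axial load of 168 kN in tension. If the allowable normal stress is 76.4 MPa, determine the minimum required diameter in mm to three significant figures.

Required area A ≥ P/σ_allow = 168000/76.4 = 2199 mm².
For a solid circular section, d ≥ √(4A/π) = 52.91 mm.

52.9 mm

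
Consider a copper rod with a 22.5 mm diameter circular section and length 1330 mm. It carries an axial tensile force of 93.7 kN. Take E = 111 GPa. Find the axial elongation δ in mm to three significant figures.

2.82 mm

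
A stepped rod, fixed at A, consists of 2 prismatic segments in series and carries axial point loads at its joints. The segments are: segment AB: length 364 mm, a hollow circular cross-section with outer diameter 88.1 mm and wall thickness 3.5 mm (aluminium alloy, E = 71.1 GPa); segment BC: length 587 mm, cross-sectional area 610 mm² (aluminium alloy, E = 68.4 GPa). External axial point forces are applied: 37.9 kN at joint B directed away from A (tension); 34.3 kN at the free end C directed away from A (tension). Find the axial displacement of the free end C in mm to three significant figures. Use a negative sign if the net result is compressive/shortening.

Internal axial forces (sectioning from the free end, tension +): N_BC = 34.3 kN, N_AB = 72.2 kN.
A_AB = 930.2 mm².
δ_AB = 72200·364/(930.2·71100) = 0.3974 mm
δ_BC = 34300·587/(610·68400) = 0.4826 mm
δ = Σδ_i = 0.8799 mm.

0.880 mm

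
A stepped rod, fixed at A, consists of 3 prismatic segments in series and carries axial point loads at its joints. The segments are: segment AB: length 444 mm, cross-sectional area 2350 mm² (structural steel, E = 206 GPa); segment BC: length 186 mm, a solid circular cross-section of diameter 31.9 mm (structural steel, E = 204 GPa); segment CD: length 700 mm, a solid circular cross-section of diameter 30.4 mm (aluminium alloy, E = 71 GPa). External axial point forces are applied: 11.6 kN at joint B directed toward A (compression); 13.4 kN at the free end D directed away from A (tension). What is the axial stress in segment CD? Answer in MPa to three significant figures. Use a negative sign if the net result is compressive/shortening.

Internal axial forces (sectioning from the free end, tension +): N_CD = 13.4 kN, N_BC = 13.4 kN, N_AB = 1.8 kN.
A_CD = 725.8 mm².
σ_CD = N_CD/A_CD = 13400/725.8 = 18.46 MPa.

18.5 MPa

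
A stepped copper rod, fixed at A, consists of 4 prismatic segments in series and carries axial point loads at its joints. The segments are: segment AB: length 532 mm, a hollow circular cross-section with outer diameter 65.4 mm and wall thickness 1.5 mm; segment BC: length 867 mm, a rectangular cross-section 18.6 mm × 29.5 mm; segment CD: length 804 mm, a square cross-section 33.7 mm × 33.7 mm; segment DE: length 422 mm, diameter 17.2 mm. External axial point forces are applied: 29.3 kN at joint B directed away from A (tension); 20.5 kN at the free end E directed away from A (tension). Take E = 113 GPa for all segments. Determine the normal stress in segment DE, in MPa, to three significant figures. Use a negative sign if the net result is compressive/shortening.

Internal axial forces (sectioning from the free end, tension +): N_DE = 20.5 kN, N_CD = 20.5 kN, N_BC = 20.5 kN, N_AB = 49.8 kN.
A_DE = 232.4 mm².
σ_DE = N_DE/A_DE = 20500/232.4 = 88.23 MPa.

88.2 MPa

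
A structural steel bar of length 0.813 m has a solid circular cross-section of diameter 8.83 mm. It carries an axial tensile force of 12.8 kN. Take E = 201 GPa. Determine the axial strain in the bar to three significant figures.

A = 61.24 mm².
σ = N/A = 209 MPa; ε = σ/E = 209/201000 = 1.040e-03.

0.00104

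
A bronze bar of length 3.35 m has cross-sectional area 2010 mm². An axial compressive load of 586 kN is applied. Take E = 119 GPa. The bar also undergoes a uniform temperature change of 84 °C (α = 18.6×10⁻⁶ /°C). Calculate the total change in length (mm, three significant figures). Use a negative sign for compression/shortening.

δ_mech = NL/(AE) = -586000·3350/(2010·119000) = -8.207 mm.
δ_thermal = αLΔT = 18.6e-6·3350·84 = 5.234 mm.
δ = δ_mech + δ_thermal = -2.973 mm.

-2.97 mm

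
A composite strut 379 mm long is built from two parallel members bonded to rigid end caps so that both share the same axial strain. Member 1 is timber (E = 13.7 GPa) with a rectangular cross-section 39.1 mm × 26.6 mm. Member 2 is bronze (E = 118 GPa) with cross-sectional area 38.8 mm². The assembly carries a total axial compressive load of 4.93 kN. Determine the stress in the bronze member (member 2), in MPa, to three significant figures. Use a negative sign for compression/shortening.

A_1 = 1040 mm².
Equal strain + equilibrium ⇒ each member carries load in proportion to AE: A₁E₁ = 14250000 N, A₂E₂ = 4578000 N, ΣAE = 18830000 N.
σ₂ = P·E₂/ΣAE = -4930·118000/18830000 = -30.9 MPa.

-30.9 MPa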